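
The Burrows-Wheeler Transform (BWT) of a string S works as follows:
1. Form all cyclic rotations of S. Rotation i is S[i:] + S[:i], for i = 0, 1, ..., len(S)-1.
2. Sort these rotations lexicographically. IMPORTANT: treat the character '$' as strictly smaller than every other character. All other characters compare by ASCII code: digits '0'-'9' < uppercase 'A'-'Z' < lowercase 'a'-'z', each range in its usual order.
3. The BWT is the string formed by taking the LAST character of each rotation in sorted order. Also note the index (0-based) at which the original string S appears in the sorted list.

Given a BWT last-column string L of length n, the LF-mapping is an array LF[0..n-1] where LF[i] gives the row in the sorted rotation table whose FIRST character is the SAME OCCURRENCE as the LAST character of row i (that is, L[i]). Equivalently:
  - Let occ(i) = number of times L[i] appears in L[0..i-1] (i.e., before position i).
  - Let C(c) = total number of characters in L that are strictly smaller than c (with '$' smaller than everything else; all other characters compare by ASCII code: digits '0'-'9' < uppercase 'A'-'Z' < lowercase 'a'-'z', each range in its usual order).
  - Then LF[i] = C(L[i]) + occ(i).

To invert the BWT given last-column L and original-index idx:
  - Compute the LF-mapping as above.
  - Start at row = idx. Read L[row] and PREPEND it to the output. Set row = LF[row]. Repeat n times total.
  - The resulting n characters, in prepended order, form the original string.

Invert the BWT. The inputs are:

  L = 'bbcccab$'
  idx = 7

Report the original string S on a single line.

LF mapping: 2 3 5 6 7 1 4 0
Walk LF starting at row 7, prepending L[row]:
  step 1: row=7, L[7]='$', prepend. Next row=LF[7]=0
  step 2: row=0, L[0]='b', prepend. Next row=LF[0]=2
  step 3: row=2, L[2]='c', prepend. Next row=LF[2]=5
  step 4: row=5, L[5]='a', prepend. Next row=LF[5]=1
  step 5: row=1, L[1]='b', prepend. Next row=LF[1]=3
  step 6: row=3, L[3]='c', prepend. Next row=LF[3]=6
  step 7: row=6, L[6]='b', prepend. Next row=LF[6]=4
  step 8: row=4, L[4]='c', prepend. Next row=LF[4]=7
Reversed output: cbcbacb$

Answer: cbcbacb$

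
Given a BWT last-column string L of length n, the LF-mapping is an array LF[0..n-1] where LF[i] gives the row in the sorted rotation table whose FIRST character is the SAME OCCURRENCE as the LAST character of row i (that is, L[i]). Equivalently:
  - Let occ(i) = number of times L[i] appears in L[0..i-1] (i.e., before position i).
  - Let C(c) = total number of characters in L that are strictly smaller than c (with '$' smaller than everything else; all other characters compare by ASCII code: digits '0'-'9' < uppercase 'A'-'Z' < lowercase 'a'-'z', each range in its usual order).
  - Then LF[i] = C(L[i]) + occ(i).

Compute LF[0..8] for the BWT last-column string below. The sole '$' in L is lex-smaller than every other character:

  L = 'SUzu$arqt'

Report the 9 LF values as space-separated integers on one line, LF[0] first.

Answer: 1 2 8 7 0 3 5 4 6

Derivation:
Char counts: '$':1, 'S':1, 'U':1, 'a':1, 'q':1, 'r':1, 't':1, 'u':1, 'z':1
C (first-col start): C('$')=0, C('S')=1, C('U')=2, C('a')=3, C('q')=4, C('r')=5, C('t')=6, C('u')=7, C('z')=8
L[0]='S': occ=0, LF[0]=C('S')+0=1+0=1
L[1]='U': occ=0, LF[1]=C('U')+0=2+0=2
L[2]='z': occ=0, LF[2]=C('z')+0=8+0=8
L[3]='u': occ=0, LF[3]=C('u')+0=7+0=7
L[4]='$': occ=0, LF[4]=C('$')+0=0+0=0
L[5]='a': occ=0, LF[5]=C('a')+0=3+0=3
L[6]='r': occ=0, LF[6]=C('r')+0=5+0=5
L[7]='q': occ=0, LF[7]=C('q')+0=4+0=4
L[8]='t': occ=0, LF[8]=C('t')+0=6+0=6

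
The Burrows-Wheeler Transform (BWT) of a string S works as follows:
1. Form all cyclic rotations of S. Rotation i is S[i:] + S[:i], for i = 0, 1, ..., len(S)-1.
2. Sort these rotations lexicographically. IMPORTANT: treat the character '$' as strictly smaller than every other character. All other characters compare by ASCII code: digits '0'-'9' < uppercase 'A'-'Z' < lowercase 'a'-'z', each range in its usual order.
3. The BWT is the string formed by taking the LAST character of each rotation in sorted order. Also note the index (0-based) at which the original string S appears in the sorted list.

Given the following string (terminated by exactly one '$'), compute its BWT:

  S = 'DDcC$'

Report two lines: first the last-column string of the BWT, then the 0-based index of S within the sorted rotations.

All 5 rotations (rotation i = S[i:]+S[:i]):
  rot[0] = DDcC$
  rot[1] = DcC$D
  rot[2] = cC$DD
  rot[3] = C$DDc
  rot[4] = $DDcC
Sorted (with $ < everything):
  sorted[0] = $DDcC  (last char: 'C')
  sorted[1] = C$DDc  (last char: 'c')
  sorted[2] = DDcC$  (last char: '$')
  sorted[3] = DcC$D  (last char: 'D')
  sorted[4] = cC$DD  (last char: 'D')
Last column: Cc$DD
Original string S is at sorted index 2

Answer: Cc$DD
2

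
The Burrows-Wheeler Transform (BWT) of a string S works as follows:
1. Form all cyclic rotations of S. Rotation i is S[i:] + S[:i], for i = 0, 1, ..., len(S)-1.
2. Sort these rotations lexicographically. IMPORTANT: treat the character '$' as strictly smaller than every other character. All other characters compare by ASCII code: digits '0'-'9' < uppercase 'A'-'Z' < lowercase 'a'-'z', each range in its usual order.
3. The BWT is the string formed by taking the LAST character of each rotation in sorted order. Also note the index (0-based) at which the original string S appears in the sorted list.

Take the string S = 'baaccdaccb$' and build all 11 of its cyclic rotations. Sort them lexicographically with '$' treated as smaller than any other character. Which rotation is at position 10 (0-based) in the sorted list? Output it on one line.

Answer: daccb$baacc

Derivation:
All 11 rotations (rotation i = S[i:]+S[:i]):
  rot[0] = baaccdaccb$
  rot[1] = aaccdaccb$b
  rot[2] = accdaccb$ba
  rot[3] = ccdaccb$baa
  rot[4] = cdaccb$baac
  rot[5] = daccb$baacc
  rot[6] = accb$baaccd
  rot[7] = ccb$baaccda
  rot[8] = cb$baaccdac
  rot[9] = b$baaccdacc
  rot[10] = $baaccdaccb
Sorted (with $ < everything):
  sorted[0] = $baaccdaccb
  sorted[1] = aaccdaccb$b
  sorted[2] = accb$baaccd
  sorted[3] = accdaccb$ba
  sorted[4] = b$baaccdacc
  sorted[5] = baaccdaccb$
  sorted[6] = cb$baaccdac
  sorted[7] = ccb$baaccda
  sorted[8] = ccdaccb$baa
  sorted[9] = cdaccb$baac
  sorted[10] = daccb$baacc
sorted[10] = daccb$baacc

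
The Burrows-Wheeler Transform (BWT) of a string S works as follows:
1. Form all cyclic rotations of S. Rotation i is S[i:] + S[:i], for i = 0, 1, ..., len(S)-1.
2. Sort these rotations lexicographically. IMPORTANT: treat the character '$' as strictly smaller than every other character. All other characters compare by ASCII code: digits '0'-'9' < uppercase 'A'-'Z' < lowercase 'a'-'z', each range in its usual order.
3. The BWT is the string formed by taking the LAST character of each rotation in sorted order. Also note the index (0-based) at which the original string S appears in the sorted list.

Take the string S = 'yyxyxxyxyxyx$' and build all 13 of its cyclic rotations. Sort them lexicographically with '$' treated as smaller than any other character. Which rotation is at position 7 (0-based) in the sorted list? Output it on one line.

Answer: yx$yyxyxxyxyx

Derivation:
All 13 rotations (rotation i = S[i:]+S[:i]):
  rot[0] = yyxyxxyxyxyx$
  rot[1] = yxyxxyxyxyx$y
  rot[2] = xyxxyxyxyx$yy
  rot[3] = yxxyxyxyx$yyx
  rot[4] = xxyxyxyx$yyxy
  rot[5] = xyxyxyx$yyxyx
  rot[6] = yxyxyx$yyxyxx
  rot[7] = xyxyx$yyxyxxy
  rot[8] = yxyx$yyxyxxyx
  rot[9] = xyx$yyxyxxyxy
  rot[10] = yx$yyxyxxyxyx
  rot[11] = x$yyxyxxyxyxy
  rot[12] = $yyxyxxyxyxyx
Sorted (with $ < everything):
  sorted[0] = $yyxyxxyxyxyx
  sorted[1] = x$yyxyxxyxyxy
  sorted[2] = xxyxyxyx$yyxy
  sorted[3] = xyx$yyxyxxyxy
  sorted[4] = xyxxyxyxyx$yy
  sorted[5] = xyxyx$yyxyxxy
  sorted[6] = xyxyxyx$yyxyx
  sorted[7] = yx$yyxyxxyxyx
  sorted[8] = yxxyxyxyx$yyx
  sorted[9] = yxyx$yyxyxxyx
  sorted[10] = yxyxxyxyxyx$y
  sorted[11] = yxyxyx$yyxyxx
  sorted[12] = yyxyxxyxyxyx$
sorted[7] = yx$yyxyxxyxyx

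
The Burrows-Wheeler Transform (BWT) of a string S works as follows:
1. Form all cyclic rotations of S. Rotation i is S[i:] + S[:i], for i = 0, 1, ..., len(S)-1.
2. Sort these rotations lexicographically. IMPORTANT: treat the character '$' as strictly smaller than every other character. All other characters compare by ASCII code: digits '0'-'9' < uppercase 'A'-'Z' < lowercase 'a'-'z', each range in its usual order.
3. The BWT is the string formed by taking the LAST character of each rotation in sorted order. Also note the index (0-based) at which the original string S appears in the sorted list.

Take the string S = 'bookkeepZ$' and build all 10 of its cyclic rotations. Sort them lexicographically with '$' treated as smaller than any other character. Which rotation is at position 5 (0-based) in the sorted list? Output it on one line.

All 10 rotations (rotation i = S[i:]+S[:i]):
  rot[0] = bookkeepZ$
  rot[1] = ookkeepZ$b
  rot[2] = okkeepZ$bo
  rot[3] = kkeepZ$boo
  rot[4] = keepZ$book
  rot[5] = eepZ$bookk
  rot[6] = epZ$bookke
  rot[7] = pZ$bookkee
  rot[8] = Z$bookkeep
  rot[9] = $bookkeepZ
Sorted (with $ < everything):
  sorted[0] = $bookkeepZ
  sorted[1] = Z$bookkeep
  sorted[2] = bookkeepZ$
  sorted[3] = eepZ$bookk
  sorted[4] = epZ$bookke
  sorted[5] = keepZ$book
  sorted[6] = kkeepZ$boo
  sorted[7] = okkeepZ$bo
  sorted[8] = ookkeepZ$b
  sorted[9] = pZ$bookkee
sorted[5] = keepZ$book

Answer: keepZ$book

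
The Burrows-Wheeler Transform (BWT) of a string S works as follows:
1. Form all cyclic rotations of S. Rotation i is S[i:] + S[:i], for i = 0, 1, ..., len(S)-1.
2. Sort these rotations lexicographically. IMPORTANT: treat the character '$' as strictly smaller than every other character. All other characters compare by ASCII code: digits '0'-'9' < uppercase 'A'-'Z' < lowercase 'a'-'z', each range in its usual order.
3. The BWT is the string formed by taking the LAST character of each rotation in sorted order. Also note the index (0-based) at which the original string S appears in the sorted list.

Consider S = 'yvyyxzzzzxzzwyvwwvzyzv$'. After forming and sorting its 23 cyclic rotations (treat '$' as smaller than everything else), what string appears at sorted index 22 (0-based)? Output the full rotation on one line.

Answer: zzzzxzzwyvwwvzyzv$yvyyx

Derivation:
All 23 rotations (rotation i = S[i:]+S[:i]):
  rot[0] = yvyyxzzzzxzzwyvwwvzyzv$
  rot[1] = vyyxzzzzxzzwyvwwvzyzv$y
  rot[2] = yyxzzzzxzzwyvwwvzyzv$yv
  rot[3] = yxzzzzxzzwyvwwvzyzv$yvy
  rot[4] = xzzzzxzzwyvwwvzyzv$yvyy
  rot[5] = zzzzxzzwyvwwvzyzv$yvyyx
  rot[6] = zzzxzzwyvwwvzyzv$yvyyxz
  rot[7] = zzxzzwyvwwvzyzv$yvyyxzz
  rot[8] = zxzzwyvwwvzyzv$yvyyxzzz
  rot[9] = xzzwyvwwvzyzv$yvyyxzzzz
  rot[10] = zzwyvwwvzyzv$yvyyxzzzzx
  rot[11] = zwyvwwvzyzv$yvyyxzzzzxz
  rot[12] = wyvwwvzyzv$yvyyxzzzzxzz
  rot[13] = yvwwvzyzv$yvyyxzzzzxzzw
  rot[14] = vwwvzyzv$yvyyxzzzzxzzwy
  rot[15] = wwvzyzv$yvyyxzzzzxzzwyv
  rot[16] = wvzyzv$yvyyxzzzzxzzwyvw
  rot[17] = vzyzv$yvyyxzzzzxzzwyvww
  rot[18] = zyzv$yvyyxzzzzxzzwyvwwv
  rot[19] = yzv$yvyyxzzzzxzzwyvwwvz
  rot[20] = zv$yvyyxzzzzxzzwyvwwvzy
  rot[21] = v$yvyyxzzzzxzzwyvwwvzyz
  rot[22] = $yvyyxzzzzxzzwyvwwvzyzv
Sorted (with $ < everything):
  sorted[0] = $yvyyxzzzzxzzwyvwwvzyzv
  sorted[1] = v$yvyyxzzzzxzzwyvwwvzyz
  sorted[2] = vwwvzyzv$yvyyxzzzzxzzwy
  sorted[3] = vyyxzzzzxzzwyvwwvzyzv$y
  sorted[4] = vzyzv$yvyyxzzzzxzzwyvww
  sorted[5] = wvzyzv$yvyyxzzzzxzzwyvw
  sorted[6] = wwvzyzv$yvyyxzzzzxzzwyv
  sorted[7] = wyvwwvzyzv$yvyyxzzzzxzz
  sorted[8] = xzzwyvwwvzyzv$yvyyxzzzz
  sorted[9] = xzzzzxzzwyvwwvzyzv$yvyy
  sorted[10] = yvwwvzyzv$yvyyxzzzzxzzw
  sorted[11] = yvyyxzzzzxzzwyvwwvzyzv$
  sorted[12] = yxzzzzxzzwyvwwvzyzv$yvy
  sorted[13] = yyxzzzzxzzwyvwwvzyzv$yv
  sorted[14] = yzv$yvyyxzzzzxzzwyvwwvz
  sorted[15] = zv$yvyyxzzzzxzzwyvwwvzy
  sorted[16] = zwyvwwvzyzv$yvyyxzzzzxz
  sorted[17] = zxzzwyvwwvzyzv$yvyyxzzz
  sorted[18] = zyzv$yvyyxzzzzxzzwyvwwv
  sorted[19] = zzwyvwwvzyzv$yvyyxzzzzx
  sorted[20] = zzxzzwyvwwvzyzv$yvyyxzz
  sorted[21] = zzzxzzwyvwwvzyzv$yvyyxz
  sorted[22] = zzzzxzzwyvwwvzyzv$yvyyx
sorted[22] = zzzzxzzwyvwwvzyzv$yvyyx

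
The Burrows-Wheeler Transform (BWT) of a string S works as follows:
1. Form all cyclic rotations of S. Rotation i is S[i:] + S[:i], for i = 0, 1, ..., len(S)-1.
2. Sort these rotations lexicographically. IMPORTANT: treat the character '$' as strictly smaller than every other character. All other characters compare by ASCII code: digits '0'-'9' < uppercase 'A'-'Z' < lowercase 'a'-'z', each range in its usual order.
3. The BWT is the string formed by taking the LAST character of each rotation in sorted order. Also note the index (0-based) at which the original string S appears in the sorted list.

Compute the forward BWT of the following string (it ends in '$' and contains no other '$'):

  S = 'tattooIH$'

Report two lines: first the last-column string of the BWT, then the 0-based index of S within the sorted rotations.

Answer: HIotot$ta
6

Derivation:
All 9 rotations (rotation i = S[i:]+S[:i]):
  rot[0] = tattooIH$
  rot[1] = attooIH$t
  rot[2] = ttooIH$ta
  rot[3] = tooIH$tat
  rot[4] = ooIH$tatt
  rot[5] = oIH$tatto
  rot[6] = IH$tattoo
  rot[7] = H$tattooI
  rot[8] = $tattooIH
Sorted (with $ < everything):
  sorted[0] = $tattooIH  (last char: 'H')
  sorted[1] = H$tattooI  (last char: 'I')
  sorted[2] = IH$tattoo  (last char: 'o')
  sorted[3] = attooIH$t  (last char: 't')
  sorted[4] = oIH$tatto  (last char: 'o')
  sorted[5] = ooIH$tatt  (last char: 't')
  sorted[6] = tattooIH$  (last char: '$')
  sorted[7] = tooIH$tat  (last char: 't')
  sorted[8] = ttooIH$ta  (last char: 'a')
Last column: HIotot$ta
Original string S is at sorted index 6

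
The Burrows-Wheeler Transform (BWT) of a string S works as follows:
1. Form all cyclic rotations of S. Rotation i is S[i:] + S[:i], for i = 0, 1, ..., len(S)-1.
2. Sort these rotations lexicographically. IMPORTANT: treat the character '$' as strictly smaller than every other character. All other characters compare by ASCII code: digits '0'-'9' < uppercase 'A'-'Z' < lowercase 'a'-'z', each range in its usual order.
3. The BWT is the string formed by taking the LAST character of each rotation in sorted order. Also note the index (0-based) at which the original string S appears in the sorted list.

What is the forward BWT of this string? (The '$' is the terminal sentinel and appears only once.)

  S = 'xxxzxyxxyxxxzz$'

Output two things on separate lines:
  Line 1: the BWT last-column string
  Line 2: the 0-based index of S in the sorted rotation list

Answer: z$yyxxxzxxxxzxx
1

Derivation:
All 15 rotations (rotation i = S[i:]+S[:i]):
  rot[0] = xxxzxyxxyxxxzz$
  rot[1] = xxzxyxxyxxxzz$x
  rot[2] = xzxyxxyxxxzz$xx
  rot[3] = zxyxxyxxxzz$xxx
  rot[4] = xyxxyxxxzz$xxxz
  rot[5] = yxxyxxxzz$xxxzx
  rot[6] = xxyxxxzz$xxxzxy
  rot[7] = xyxxxzz$xxxzxyx
  rot[8] = yxxxzz$xxxzxyxx
  rot[9] = xxxzz$xxxzxyxxy
  rot[10] = xxzz$xxxzxyxxyx
  rot[11] = xzz$xxxzxyxxyxx
  rot[12] = zz$xxxzxyxxyxxx
  rot[13] = z$xxxzxyxxyxxxz
  rot[14] = $xxxzxyxxyxxxzz
Sorted (with $ < everything):
  sorted[0] = $xxxzxyxxyxxxzz  (last char: 'z')
  sorted[1] = xxxzxyxxyxxxzz$  (last char: '$')
  sorted[2] = xxxzz$xxxzxyxxy  (last char: 'y')
  sorted[3] = xxyxxxzz$xxxzxy  (last char: 'y')
  sorted[4] = xxzxyxxyxxxzz$x  (last char: 'x')
  sorted[5] = xxzz$xxxzxyxxyx  (last char: 'x')
  sorted[6] = xyxxxzz$xxxzxyx  (last char: 'x')
  sorted[7] = xyxxyxxxzz$xxxz  (last char: 'z')
  sorted[8] = xzxyxxyxxxzz$xx  (last char: 'x')
  sorted[9] = xzz$xxxzxyxxyxx  (last char: 'x')
  sorted[10] = yxxxzz$xxxzxyxx  (last char: 'x')
  sorted[11] = yxxyxxxzz$xxxzx  (last char: 'x')
  sorted[12] = z$xxxzxyxxyxxxz  (last char: 'z')
  sorted[13] = zxyxxyxxxzz$xxx  (last char: 'x')
  sorted[14] = zz$xxxzxyxxyxxx  (last char: 'x')
Last column: z$yyxxxzxxxxzxx
Original string S is at sorted index 1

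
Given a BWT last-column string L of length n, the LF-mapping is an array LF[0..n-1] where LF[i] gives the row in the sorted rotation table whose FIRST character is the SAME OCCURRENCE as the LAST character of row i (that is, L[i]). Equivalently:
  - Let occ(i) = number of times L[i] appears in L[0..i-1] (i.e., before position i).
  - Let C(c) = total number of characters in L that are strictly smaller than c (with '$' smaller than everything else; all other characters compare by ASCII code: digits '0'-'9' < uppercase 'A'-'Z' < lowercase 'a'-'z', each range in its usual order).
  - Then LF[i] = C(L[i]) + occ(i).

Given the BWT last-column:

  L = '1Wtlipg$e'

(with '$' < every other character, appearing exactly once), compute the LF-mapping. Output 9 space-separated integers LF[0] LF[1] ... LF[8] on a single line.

Char counts: '$':1, '1':1, 'W':1, 'e':1, 'g':1, 'i':1, 'l':1, 'p':1, 't':1
C (first-col start): C('$')=0, C('1')=1, C('W')=2, C('e')=3, C('g')=4, C('i')=5, C('l')=6, C('p')=7, C('t')=8
L[0]='1': occ=0, LF[0]=C('1')+0=1+0=1
L[1]='W': occ=0, LF[1]=C('W')+0=2+0=2
L[2]='t': occ=0, LF[2]=C('t')+0=8+0=8
L[3]='l': occ=0, LF[3]=C('l')+0=6+0=6
L[4]='i': occ=0, LF[4]=C('i')+0=5+0=5
L[5]='p': occ=0, LF[5]=C('p')+0=7+0=7
L[6]='g': occ=0, LF[6]=C('g')+0=4+0=4
L[7]='$': occ=0, LF[7]=C('$')+0=0+0=0
L[8]='e': occ=0, LF[8]=C('e')+0=3+0=3

Answer: 1 2 8 6 5 7 4 0 3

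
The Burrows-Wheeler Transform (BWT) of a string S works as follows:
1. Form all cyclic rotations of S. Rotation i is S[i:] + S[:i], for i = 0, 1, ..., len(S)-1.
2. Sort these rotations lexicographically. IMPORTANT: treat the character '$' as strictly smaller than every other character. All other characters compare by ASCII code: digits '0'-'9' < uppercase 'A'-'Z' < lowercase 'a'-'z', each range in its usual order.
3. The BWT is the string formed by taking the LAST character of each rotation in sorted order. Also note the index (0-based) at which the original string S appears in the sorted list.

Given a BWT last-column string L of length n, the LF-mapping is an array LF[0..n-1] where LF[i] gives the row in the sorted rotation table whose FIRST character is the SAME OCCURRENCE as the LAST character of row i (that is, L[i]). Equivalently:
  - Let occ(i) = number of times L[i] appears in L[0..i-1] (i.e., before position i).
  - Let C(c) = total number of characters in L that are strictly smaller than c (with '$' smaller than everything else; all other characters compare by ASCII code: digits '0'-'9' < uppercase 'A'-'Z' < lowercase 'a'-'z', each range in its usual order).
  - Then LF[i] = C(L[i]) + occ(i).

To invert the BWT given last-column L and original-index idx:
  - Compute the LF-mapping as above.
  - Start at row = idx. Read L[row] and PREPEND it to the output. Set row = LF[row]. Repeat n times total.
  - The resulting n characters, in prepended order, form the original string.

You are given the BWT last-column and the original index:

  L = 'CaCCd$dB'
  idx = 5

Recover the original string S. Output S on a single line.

LF mapping: 2 5 3 4 6 0 7 1
Walk LF starting at row 5, prepending L[row]:
  step 1: row=5, L[5]='$', prepend. Next row=LF[5]=0
  step 2: row=0, L[0]='C', prepend. Next row=LF[0]=2
  step 3: row=2, L[2]='C', prepend. Next row=LF[2]=3
  step 4: row=3, L[3]='C', prepend. Next row=LF[3]=4
  step 5: row=4, L[4]='d', prepend. Next row=LF[4]=6
  step 6: row=6, L[6]='d', prepend. Next row=LF[6]=7
  step 7: row=7, L[7]='B', prepend. Next row=LF[7]=1
  step 8: row=1, L[1]='a', prepend. Next row=LF[1]=5
Reversed output: aBddCCC$

Answer: aBddCCC$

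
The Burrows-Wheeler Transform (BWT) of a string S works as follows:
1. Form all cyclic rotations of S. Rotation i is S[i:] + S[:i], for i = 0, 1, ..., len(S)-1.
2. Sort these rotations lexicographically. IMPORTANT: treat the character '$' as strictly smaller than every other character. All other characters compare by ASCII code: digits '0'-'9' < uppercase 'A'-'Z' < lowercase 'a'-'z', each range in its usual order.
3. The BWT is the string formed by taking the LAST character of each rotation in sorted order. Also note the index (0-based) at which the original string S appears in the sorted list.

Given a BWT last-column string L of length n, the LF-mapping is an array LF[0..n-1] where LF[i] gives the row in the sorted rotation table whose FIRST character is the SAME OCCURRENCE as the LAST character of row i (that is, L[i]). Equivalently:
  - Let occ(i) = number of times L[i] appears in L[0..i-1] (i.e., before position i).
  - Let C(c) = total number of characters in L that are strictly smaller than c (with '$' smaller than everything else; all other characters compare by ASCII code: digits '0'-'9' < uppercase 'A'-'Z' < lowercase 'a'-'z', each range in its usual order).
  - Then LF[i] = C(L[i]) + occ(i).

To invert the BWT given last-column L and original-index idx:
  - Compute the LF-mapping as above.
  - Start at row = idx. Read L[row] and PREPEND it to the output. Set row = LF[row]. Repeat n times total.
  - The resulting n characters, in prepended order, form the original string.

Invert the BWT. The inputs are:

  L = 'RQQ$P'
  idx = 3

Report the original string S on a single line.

Answer: QQPR$

Derivation:
LF mapping: 4 2 3 0 1
Walk LF starting at row 3, prepending L[row]:
  step 1: row=3, L[3]='$', prepend. Next row=LF[3]=0
  step 2: row=0, L[0]='R', prepend. Next row=LF[0]=4
  step 3: row=4, L[4]='P', prepend. Next row=LF[4]=1
  step 4: row=1, L[1]='Q', prepend. Next row=LF[1]=2
  step 5: row=2, L[2]='Q', prepend. Next row=LF[2]=3
Reversed output: QQPR$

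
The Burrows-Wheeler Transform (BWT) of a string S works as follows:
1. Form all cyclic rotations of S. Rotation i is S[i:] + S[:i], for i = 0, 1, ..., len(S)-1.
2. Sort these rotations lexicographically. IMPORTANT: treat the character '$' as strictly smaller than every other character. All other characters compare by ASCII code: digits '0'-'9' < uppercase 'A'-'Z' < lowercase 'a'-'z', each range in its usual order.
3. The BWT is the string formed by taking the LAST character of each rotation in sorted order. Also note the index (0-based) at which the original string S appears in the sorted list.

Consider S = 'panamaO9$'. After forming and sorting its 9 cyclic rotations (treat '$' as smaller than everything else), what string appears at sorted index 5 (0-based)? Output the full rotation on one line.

Answer: anamaO9$p

Derivation:
All 9 rotations (rotation i = S[i:]+S[:i]):
  rot[0] = panamaO9$
  rot[1] = anamaO9$p
  rot[2] = namaO9$pa
  rot[3] = amaO9$pan
  rot[4] = maO9$pana
  rot[5] = aO9$panam
  rot[6] = O9$panama
  rot[7] = 9$panamaO
  rot[8] = $panamaO9
Sorted (with $ < everything):
  sorted[0] = $panamaO9
  sorted[1] = 9$panamaO
  sorted[2] = O9$panama
  sorted[3] = aO9$panam
  sorted[4] = amaO9$pan
  sorted[5] = anamaO9$p
  sorted[6] = maO9$pana
  sorted[7] = namaO9$pa
  sorted[8] = panamaO9$
sorted[5] = anamaO9$p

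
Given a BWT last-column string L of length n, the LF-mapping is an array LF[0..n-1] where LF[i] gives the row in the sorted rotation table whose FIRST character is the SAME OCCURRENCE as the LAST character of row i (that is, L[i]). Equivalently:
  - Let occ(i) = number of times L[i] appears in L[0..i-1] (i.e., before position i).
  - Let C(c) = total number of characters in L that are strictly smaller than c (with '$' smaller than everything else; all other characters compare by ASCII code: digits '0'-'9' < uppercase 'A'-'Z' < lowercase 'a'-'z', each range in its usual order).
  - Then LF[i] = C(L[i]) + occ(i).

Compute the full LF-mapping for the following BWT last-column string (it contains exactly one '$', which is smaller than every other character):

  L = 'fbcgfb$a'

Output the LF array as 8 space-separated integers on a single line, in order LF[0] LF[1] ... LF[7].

Char counts: '$':1, 'a':1, 'b':2, 'c':1, 'f':2, 'g':1
C (first-col start): C('$')=0, C('a')=1, C('b')=2, C('c')=4, C('f')=5, C('g')=7
L[0]='f': occ=0, LF[0]=C('f')+0=5+0=5
L[1]='b': occ=0, LF[1]=C('b')+0=2+0=2
L[2]='c': occ=0, LF[2]=C('c')+0=4+0=4
L[3]='g': occ=0, LF[3]=C('g')+0=7+0=7
L[4]='f': occ=1, LF[4]=C('f')+1=5+1=6
L[5]='b': occ=1, LF[5]=C('b')+1=2+1=3
L[6]='$': occ=0, LF[6]=C('$')+0=0+0=0
L[7]='a': occ=0, LF[7]=C('a')+0=1+0=1

Answer: 5 2 4 7 6 3 0 1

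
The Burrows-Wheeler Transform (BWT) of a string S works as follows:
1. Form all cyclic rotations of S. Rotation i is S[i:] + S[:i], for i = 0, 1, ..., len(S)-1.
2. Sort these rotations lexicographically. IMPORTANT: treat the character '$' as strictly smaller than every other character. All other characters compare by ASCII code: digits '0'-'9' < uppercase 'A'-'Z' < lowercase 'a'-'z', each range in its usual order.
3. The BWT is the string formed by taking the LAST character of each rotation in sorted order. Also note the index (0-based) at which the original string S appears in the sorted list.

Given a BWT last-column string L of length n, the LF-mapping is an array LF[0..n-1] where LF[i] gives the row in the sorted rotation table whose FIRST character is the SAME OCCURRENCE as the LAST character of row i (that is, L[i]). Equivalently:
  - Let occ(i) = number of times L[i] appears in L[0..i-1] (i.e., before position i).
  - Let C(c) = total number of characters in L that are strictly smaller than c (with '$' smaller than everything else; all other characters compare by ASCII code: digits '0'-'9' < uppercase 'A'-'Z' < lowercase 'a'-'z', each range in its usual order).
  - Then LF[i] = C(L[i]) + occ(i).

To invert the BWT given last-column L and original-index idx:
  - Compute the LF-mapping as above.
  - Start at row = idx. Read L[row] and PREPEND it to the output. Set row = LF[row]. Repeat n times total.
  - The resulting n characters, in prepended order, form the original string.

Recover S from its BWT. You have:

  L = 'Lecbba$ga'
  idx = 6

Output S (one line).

Answer: cabbageL$

Derivation:
LF mapping: 1 7 6 4 5 2 0 8 3
Walk LF starting at row 6, prepending L[row]:
  step 1: row=6, L[6]='$', prepend. Next row=LF[6]=0
  step 2: row=0, L[0]='L', prepend. Next row=LF[0]=1
  step 3: row=1, L[1]='e', prepend. Next row=LF[1]=7
  step 4: row=7, L[7]='g', prepend. Next row=LF[7]=8
  step 5: row=8, L[8]='a', prepend. Next row=LF[8]=3
  step 6: row=3, L[3]='b', prepend. Next row=LF[3]=4
  step 7: row=4, L[4]='b', prepend. Next row=LF[4]=5
  step 8: row=5, L[5]='a', prepend. Next row=LF[5]=2
  step 9: row=2, L[2]='c', prepend. Next row=LF[2]=6
Reversed output: cabbageL$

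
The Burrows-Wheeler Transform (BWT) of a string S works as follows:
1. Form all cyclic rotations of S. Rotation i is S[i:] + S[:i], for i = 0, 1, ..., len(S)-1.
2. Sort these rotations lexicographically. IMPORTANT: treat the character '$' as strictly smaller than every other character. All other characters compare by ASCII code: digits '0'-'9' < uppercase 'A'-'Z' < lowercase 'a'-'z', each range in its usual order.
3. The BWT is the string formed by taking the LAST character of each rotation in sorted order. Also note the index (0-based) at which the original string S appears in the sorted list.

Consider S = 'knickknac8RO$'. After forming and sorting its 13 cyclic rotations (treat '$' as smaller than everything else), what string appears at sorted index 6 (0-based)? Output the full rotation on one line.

All 13 rotations (rotation i = S[i:]+S[:i]):
  rot[0] = knickknac8RO$
  rot[1] = nickknac8RO$k
  rot[2] = ickknac8RO$kn
  rot[3] = ckknac8RO$kni
  rot[4] = kknac8RO$knic
  rot[5] = knac8RO$knick
  rot[6] = nac8RO$knickk
  rot[7] = ac8RO$knickkn
  rot[8] = c8RO$knickkna
  rot[9] = 8RO$knickknac
  rot[10] = RO$knickknac8
  rot[11] = O$knickknac8R
  rot[12] = $knickknac8RO
Sorted (with $ < everything):
  sorted[0] = $knickknac8RO
  sorted[1] = 8RO$knickknac
  sorted[2] = O$knickknac8R
  sorted[3] = RO$knickknac8
  sorted[4] = ac8RO$knickkn
  sorted[5] = c8RO$knickkna
  sorted[6] = ckknac8RO$kni
  sorted[7] = ickknac8RO$kn
  sorted[8] = kknac8RO$knic
  sorted[9] = knac8RO$knick
  sorted[10] = knickknac8RO$
  sorted[11] = nac8RO$knickk
  sorted[12] = nickknac8RO$k
sorted[6] = ckknac8RO$kni

Answer: ckknac8RO$kni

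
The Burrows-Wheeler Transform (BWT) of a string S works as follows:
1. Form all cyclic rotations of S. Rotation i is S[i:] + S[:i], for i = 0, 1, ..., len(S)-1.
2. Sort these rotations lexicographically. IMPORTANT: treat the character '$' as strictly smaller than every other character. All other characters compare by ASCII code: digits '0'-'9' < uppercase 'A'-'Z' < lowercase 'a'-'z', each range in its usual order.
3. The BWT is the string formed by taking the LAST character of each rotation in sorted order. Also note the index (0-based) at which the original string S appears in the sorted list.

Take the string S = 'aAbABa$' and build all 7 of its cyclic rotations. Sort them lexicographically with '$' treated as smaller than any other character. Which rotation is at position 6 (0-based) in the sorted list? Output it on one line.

Answer: bABa$aA

Derivation:
All 7 rotations (rotation i = S[i:]+S[:i]):
  rot[0] = aAbABa$
  rot[1] = AbABa$a
  rot[2] = bABa$aA
  rot[3] = ABa$aAb
  rot[4] = Ba$aAbA
  rot[5] = a$aAbAB
  rot[6] = $aAbABa
Sorted (with $ < everything):
  sorted[0] = $aAbABa
  sorted[1] = ABa$aAb
  sorted[2] = AbABa$a
  sorted[3] = Ba$aAbA
  sorted[4] = a$aAbAB
  sorted[5] = aAbABa$
  sorted[6] = bABa$aA
sorted[6] = bABa$aA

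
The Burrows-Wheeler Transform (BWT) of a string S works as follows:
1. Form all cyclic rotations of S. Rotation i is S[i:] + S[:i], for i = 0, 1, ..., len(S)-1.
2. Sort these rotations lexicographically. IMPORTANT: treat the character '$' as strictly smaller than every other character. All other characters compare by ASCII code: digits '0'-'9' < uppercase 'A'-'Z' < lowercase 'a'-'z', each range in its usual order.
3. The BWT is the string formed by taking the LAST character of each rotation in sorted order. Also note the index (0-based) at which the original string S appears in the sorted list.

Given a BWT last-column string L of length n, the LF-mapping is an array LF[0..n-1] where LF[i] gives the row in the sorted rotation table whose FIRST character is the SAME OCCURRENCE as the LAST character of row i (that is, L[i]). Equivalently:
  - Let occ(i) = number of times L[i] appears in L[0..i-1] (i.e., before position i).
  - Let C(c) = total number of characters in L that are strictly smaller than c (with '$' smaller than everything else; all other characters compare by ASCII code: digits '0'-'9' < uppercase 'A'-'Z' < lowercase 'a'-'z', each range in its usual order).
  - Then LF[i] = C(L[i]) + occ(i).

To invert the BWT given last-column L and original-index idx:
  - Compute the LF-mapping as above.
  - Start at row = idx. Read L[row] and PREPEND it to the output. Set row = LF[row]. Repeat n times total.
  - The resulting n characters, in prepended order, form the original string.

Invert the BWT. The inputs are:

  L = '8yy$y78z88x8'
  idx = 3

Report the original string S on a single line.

LF mapping: 2 8 9 0 10 1 3 11 4 5 7 6
Walk LF starting at row 3, prepending L[row]:
  step 1: row=3, L[3]='$', prepend. Next row=LF[3]=0
  step 2: row=0, L[0]='8', prepend. Next row=LF[0]=2
  step 3: row=2, L[2]='y', prepend. Next row=LF[2]=9
  step 4: row=9, L[9]='8', prepend. Next row=LF[9]=5
  step 5: row=5, L[5]='7', prepend. Next row=LF[5]=1
  step 6: row=1, L[1]='y', prepend. Next row=LF[1]=8
  step 7: row=8, L[8]='8', prepend. Next row=LF[8]=4
  step 8: row=4, L[4]='y', prepend. Next row=LF[4]=10
  step 9: row=10, L[10]='x', prepend. Next row=LF[10]=7
  step 10: row=7, L[7]='z', prepend. Next row=LF[7]=11
  step 11: row=11, L[11]='8', prepend. Next row=LF[11]=6
  step 12: row=6, L[6]='8', prepend. Next row=LF[6]=3
Reversed output: 88zxy8y78y8$

Answer: 88zxy8y78y8$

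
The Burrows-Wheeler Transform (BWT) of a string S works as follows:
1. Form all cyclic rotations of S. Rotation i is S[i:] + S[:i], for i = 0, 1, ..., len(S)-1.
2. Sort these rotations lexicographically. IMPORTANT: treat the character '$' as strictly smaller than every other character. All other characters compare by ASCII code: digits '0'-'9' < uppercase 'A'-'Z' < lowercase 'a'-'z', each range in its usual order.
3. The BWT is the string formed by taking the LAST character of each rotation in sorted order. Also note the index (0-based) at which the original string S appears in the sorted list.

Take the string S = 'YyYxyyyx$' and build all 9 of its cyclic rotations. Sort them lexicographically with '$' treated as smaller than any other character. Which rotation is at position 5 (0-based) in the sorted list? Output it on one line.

Answer: yYxyyyx$Y

Derivation:
All 9 rotations (rotation i = S[i:]+S[:i]):
  rot[0] = YyYxyyyx$
  rot[1] = yYxyyyx$Y
  rot[2] = Yxyyyx$Yy
  rot[3] = xyyyx$YyY
  rot[4] = yyyx$YyYx
  rot[5] = yyx$YyYxy
  rot[6] = yx$YyYxyy
  rot[7] = x$YyYxyyy
  rot[8] = $YyYxyyyx
Sorted (with $ < everything):
  sorted[0] = $YyYxyyyx
  sorted[1] = Yxyyyx$Yy
  sorted[2] = YyYxyyyx$
  sorted[3] = x$YyYxyyy
  sorted[4] = xyyyx$YyY
  sorted[5] = yYxyyyx$Y
  sorted[6] = yx$YyYxyy
  sorted[7] = yyx$YyYxy
  sorted[8] = yyyx$YyYx
sorted[5] = yYxyyyx$Y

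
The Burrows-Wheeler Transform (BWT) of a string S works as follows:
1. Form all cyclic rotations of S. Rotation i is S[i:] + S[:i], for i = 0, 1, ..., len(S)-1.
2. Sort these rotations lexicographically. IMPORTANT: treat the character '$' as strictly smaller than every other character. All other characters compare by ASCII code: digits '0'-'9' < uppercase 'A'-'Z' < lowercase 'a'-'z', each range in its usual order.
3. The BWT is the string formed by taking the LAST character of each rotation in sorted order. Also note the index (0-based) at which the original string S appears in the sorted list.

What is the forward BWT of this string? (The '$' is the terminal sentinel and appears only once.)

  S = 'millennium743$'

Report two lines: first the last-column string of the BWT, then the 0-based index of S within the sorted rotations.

All 14 rotations (rotation i = S[i:]+S[:i]):
  rot[0] = millennium743$
  rot[1] = illennium743$m
  rot[2] = llennium743$mi
  rot[3] = lennium743$mil
  rot[4] = ennium743$mill
  rot[5] = nnium743$mille
  rot[6] = nium743$millen
  rot[7] = ium743$millenn
  rot[8] = um743$millenni
  rot[9] = m743$millenniu
  rot[10] = 743$millennium
  rot[11] = 43$millennium7
  rot[12] = 3$millennium74
  rot[13] = $millennium743
Sorted (with $ < everything):
  sorted[0] = $millennium743  (last char: '3')
  sorted[1] = 3$millennium74  (last char: '4')
  sorted[2] = 43$millennium7  (last char: '7')
  sorted[3] = 743$millennium  (last char: 'm')
  sorted[4] = ennium743$mill  (last char: 'l')
  sorted[5] = illennium743$m  (last char: 'm')
  sorted[6] = ium743$millenn  (last char: 'n')
  sorted[7] = lennium743$mil  (last char: 'l')
  sorted[8] = llennium743$mi  (last char: 'i')
  sorted[9] = m743$millenniu  (last char: 'u')
  sorted[10] = millennium743$  (last char: '$')
  sorted[11] = nium743$millen  (last char: 'n')
  sorted[12] = nnium743$mille  (last char: 'e')
  sorted[13] = um743$millenni  (last char: 'i')
Last column: 347mlmnliu$nei
Original string S is at sorted index 10

Answer: 347mlmnliu$nei
10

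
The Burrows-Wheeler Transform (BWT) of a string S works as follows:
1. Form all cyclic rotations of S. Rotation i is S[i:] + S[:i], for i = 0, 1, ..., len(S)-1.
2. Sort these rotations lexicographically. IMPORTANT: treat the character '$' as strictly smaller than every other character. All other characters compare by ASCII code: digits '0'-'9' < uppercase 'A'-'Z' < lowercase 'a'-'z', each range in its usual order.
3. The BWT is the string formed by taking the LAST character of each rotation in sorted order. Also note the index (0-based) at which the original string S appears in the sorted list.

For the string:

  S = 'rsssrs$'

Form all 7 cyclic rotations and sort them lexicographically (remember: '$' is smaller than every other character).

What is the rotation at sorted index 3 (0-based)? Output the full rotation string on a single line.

All 7 rotations (rotation i = S[i:]+S[:i]):
  rot[0] = rsssrs$
  rot[1] = sssrs$r
  rot[2] = ssrs$rs
  rot[3] = srs$rss
  rot[4] = rs$rsss
  rot[5] = s$rsssr
  rot[6] = $rsssrs
Sorted (with $ < everything):
  sorted[0] = $rsssrs
  sorted[1] = rs$rsss
  sorted[2] = rsssrs$
  sorted[3] = s$rsssr
  sorted[4] = srs$rss
  sorted[5] = ssrs$rs
  sorted[6] = sssrs$r
sorted[3] = s$rsssr

Answer: s$rsssr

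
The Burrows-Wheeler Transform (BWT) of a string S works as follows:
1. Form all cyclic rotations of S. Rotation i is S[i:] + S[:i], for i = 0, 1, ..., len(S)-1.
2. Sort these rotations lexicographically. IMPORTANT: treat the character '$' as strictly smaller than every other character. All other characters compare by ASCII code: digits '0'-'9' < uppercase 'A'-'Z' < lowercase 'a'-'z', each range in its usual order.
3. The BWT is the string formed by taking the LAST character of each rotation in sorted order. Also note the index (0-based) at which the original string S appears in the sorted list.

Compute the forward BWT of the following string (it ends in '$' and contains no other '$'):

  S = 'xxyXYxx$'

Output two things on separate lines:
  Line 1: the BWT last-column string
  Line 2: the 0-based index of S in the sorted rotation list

All 8 rotations (rotation i = S[i:]+S[:i]):
  rot[0] = xxyXYxx$
  rot[1] = xyXYxx$x
  rot[2] = yXYxx$xx
  rot[3] = XYxx$xxy
  rot[4] = Yxx$xxyX
  rot[5] = xx$xxyXY
  rot[6] = x$xxyXYx
  rot[7] = $xxyXYxx
Sorted (with $ < everything):
  sorted[0] = $xxyXYxx  (last char: 'x')
  sorted[1] = XYxx$xxy  (last char: 'y')
  sorted[2] = Yxx$xxyX  (last char: 'X')
  sorted[3] = x$xxyXYx  (last char: 'x')
  sorted[4] = xx$xxyXY  (last char: 'Y')
  sorted[5] = xxyXYxx$  (last char: '$')
  sorted[6] = xyXYxx$x  (last char: 'x')
  sorted[7] = yXYxx$xx  (last char: 'x')
Last column: xyXxY$xx
Original string S is at sorted index 5

Answer: xyXxY$xx
5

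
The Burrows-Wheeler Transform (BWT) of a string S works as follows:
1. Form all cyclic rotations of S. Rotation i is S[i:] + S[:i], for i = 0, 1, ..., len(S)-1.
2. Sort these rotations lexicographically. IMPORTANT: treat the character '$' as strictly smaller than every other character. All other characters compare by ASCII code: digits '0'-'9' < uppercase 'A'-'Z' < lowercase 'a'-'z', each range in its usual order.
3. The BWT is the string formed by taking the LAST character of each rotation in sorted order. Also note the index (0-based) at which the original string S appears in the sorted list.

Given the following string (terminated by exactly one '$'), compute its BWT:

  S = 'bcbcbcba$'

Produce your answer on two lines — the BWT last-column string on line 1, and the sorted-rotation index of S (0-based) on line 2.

Answer: abccc$bbb
5

Derivation:
All 9 rotations (rotation i = S[i:]+S[:i]):
  rot[0] = bcbcbcba$
  rot[1] = cbcbcba$b
  rot[2] = bcbcba$bc
  rot[3] = cbcba$bcb
  rot[4] = bcba$bcbc
  rot[5] = cba$bcbcb
  rot[6] = ba$bcbcbc
  rot[7] = a$bcbcbcb
  rot[8] = $bcbcbcba
Sorted (with $ < everything):
  sorted[0] = $bcbcbcba  (last char: 'a')
  sorted[1] = a$bcbcbcb  (last char: 'b')
  sorted[2] = ba$bcbcbc  (last char: 'c')
  sorted[3] = bcba$bcbc  (last char: 'c')
  sorted[4] = bcbcba$bc  (last char: 'c')
  sorted[5] = bcbcbcba$  (last char: '$')
  sorted[6] = cba$bcbcb  (last char: 'b')
  sorted[7] = cbcba$bcb  (last char: 'b')
  sorted[8] = cbcbcba$b  (last char: 'b')
Last column: abccc$bbb
Original string S is at sorted index 5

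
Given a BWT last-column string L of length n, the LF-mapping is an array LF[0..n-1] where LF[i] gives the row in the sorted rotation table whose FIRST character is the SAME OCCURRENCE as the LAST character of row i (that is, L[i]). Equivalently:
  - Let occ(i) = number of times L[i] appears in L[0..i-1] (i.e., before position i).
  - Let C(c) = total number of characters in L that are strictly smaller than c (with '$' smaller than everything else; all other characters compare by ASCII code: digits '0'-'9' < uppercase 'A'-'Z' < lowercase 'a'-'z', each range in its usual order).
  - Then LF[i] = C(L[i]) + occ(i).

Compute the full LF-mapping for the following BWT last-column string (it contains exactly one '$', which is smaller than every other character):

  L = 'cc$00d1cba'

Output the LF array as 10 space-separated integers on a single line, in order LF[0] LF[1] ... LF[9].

Answer: 6 7 0 1 2 9 3 8 5 4

Derivation:
Char counts: '$':1, '0':2, '1':1, 'a':1, 'b':1, 'c':3, 'd':1
C (first-col start): C('$')=0, C('0')=1, C('1')=3, C('a')=4, C('b')=5, C('c')=6, C('d')=9
L[0]='c': occ=0, LF[0]=C('c')+0=6+0=6
L[1]='c': occ=1, LF[1]=C('c')+1=6+1=7
L[2]='$': occ=0, LF[2]=C('$')+0=0+0=0
L[3]='0': occ=0, LF[3]=C('0')+0=1+0=1
L[4]='0': occ=1, LF[4]=C('0')+1=1+1=2
L[5]='d': occ=0, LF[5]=C('d')+0=9+0=9
L[6]='1': occ=0, LF[6]=C('1')+0=3+0=3
L[7]='c': occ=2, LF[7]=C('c')+2=6+2=8
L[8]='b': occ=0, LF[8]=C('b')+0=5+0=5
L[9]='a': occ=0, LF[9]=C('a')+0=4+0=4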